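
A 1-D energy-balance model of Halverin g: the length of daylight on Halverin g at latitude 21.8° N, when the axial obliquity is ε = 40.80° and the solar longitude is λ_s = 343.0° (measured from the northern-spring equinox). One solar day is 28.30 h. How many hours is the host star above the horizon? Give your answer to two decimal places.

13.45 h

Solar declination: sin δ = sin ε · sin λ_s = sin 40.80° × sin 343.0° = -0.19104, so δ = -11.014°.
cos H₀ = −tan φ · tan δ = −tan(+21.8°) × tan(-11.014°) = 0.0778, so H₀ = 1.4929 rad = 85.54°.
Daylight = 2H₀/(2π) × 28.30 h = (1.4929/π) × 28.30 = 13.45 h.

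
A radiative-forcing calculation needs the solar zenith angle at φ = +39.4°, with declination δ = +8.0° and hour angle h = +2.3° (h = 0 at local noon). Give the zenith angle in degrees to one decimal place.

cos θ_z = sin φ sin δ + cos φ cos δ cos h = 0.088337 + 0.764597 = 0.852934.
θ_z = arccos(0.852934) = 31.5°.

θ_z = 31.5°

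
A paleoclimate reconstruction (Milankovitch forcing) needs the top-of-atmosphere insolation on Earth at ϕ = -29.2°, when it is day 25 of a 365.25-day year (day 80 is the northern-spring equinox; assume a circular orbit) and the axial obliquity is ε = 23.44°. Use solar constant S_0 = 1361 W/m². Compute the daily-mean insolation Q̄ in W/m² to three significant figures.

Solar longitude: L_s = 360° × (25 − 80)/365.25 = -54.209°, i.e. -54.209° + 360° = 305.791°.
sin δ = sin 23.44° × sin 305.791° = -0.32267, so δ = -18.824°.
cos h₀ = −tan(-29.2°) tan(-18.824°) = -0.1905, h₀ = 1.7625 rad.
Bracket: h₀ sin ϕ sin δ + cos ϕ cos δ sin h₀ = 1.7625×-0.48786×-0.32267 + 0.87292×0.94651×0.98168 = 0.277449 + 0.811091 = 1.088540.
Q̄ = (S_0/π) × [bracket] = (1361/π) × 1.088540 = 471.6 W/m².

Q̄ ≈ 472 W/m²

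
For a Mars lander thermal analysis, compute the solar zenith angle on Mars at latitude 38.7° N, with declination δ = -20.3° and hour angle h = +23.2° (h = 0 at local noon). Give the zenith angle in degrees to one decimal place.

cos θ_z = sin φ sin δ + cos φ cos δ cos h = -0.216919 + 0.672768 = 0.455849.
θ_z = arccos(0.455849) = 62.9°.

θ_z = 62.9°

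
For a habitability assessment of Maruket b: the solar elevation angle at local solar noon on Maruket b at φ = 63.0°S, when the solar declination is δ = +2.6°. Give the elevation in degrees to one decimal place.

At local noon the hour angle is zero, so the zenith angle equals |φ − δ| = |-63.0° − (+2.600°)| = 65.600°.
Elevation = 90° − 65.600° = 24.4°.

24.4°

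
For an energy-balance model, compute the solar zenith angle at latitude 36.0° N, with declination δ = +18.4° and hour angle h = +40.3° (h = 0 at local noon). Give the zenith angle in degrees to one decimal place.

cos θ_z = sin ϕ sin δ + cos ϕ cos δ cos h = 0.185534 + 0.585468 = 0.771002.
θ_z = arccos(0.771002) = 39.6°.

θ_z = 39.6°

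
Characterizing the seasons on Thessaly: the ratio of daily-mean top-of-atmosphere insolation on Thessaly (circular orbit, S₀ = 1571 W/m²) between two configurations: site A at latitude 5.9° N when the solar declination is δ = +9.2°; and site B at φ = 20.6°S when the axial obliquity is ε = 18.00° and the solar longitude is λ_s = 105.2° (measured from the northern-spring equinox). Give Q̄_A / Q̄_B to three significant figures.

— Configuration A (φ=+5.9°):
cos H₀ = −tan(+5.9°) tan(+9.200°) = -0.0167, H₀ = 1.5875 rad.
Bracket: H₀ sin φ sin δ + cos φ cos δ sin H₀ = 1.5875×0.10279×0.15988 + 0.99470×0.98714×0.99986 = 0.026089 + 0.981771 = 1.007860.
Q̄ = (S₀/π) × [bracket] = (1571/π) × 1.007860 = 504.00 W/m².
— Configuration B (φ=-20.6°):
Solar declination: sin δ = sin ε · sin λ_s = sin 18.00° × sin 105.2° = 0.29821, so δ = +17.350°.
cos H₀ = −tan(-20.6°) tan(+17.350°) = 0.1174, H₀ = 1.4531 rad.
Bracket: H₀ sin φ sin δ + cos φ cos δ sin H₀ = 1.4531×-0.35184×0.29821 + 0.93606×0.95450×0.99308 = -0.152462 + 0.887286 = 0.734824.
Q̄ = (S₀/π) × [bracket] = (1571/π) × 0.734824 = 367.46 W/m².
Ratio Q̄_A / Q̄_B = 504.00 / 367.46 = 1.372.

Q̄_A / Q̄_B ≈ 1.37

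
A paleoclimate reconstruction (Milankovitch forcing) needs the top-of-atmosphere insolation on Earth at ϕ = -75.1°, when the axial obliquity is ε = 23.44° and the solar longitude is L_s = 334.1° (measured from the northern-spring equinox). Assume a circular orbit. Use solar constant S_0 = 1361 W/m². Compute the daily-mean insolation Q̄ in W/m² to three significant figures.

Solar declination: sin δ = sin ε · sin L_s = sin 23.44° × sin 334.1° = -0.17375, so δ = -10.006°.
cos h₀ = −tan(-75.1°) tan(-10.006°) = -0.6631, h₀ = 2.2958 rad.
Bracket: h₀ sin ϕ sin δ + cos ϕ cos δ sin h₀ = 2.2958×-0.96638×-0.17375 + 0.25713×0.98479×0.74853 = 0.385484 + 0.189542 = 0.575026.
Q̄ = (S_0/π) × [bracket] = (1361/π) × 0.575026 = 249.1 W/m².

Q̄ ≈ 249 W/m²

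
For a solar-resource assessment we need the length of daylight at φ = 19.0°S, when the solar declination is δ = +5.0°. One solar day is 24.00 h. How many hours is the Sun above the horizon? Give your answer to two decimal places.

11.77 h

cos H₀ = −tan φ · tan δ = −tan(-19.0°) × tan(+5.000°) = 0.0301, so H₀ = 1.5407 rad = 88.27°.
Daylight = 2H₀/(2π) × 24.00 h = (1.5407/π) × 24.00 = 11.77 h.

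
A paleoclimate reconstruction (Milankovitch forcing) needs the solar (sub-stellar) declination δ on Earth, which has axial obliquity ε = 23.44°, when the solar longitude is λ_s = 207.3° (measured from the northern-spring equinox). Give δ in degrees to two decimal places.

sin δ = sin ε · sin λ_s = sin 23.44° × sin 207.3° = -0.182446.
δ = arcsin(-0.182446) = -10.51°.

δ = -10.51°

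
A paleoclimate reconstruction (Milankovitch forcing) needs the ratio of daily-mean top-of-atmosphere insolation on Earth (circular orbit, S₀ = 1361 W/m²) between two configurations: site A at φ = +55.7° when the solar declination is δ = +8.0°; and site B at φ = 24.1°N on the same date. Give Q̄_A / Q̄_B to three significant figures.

Q̄_A / Q̄_B ≈ 0.754

— Configuration A (φ=+55.7°):
cos H₀ = −tan(+55.7°) tan(+8.000°) = -0.2060, H₀ = 1.7783 rad.
Bracket: H₀ sin φ sin δ + cos φ cos δ sin H₀ = 1.7783×0.82610×0.13917 + 0.56353×0.99027×0.97855 = 0.204448 + 0.546077 = 0.750525.
Q̄ = (S₀/π) × [bracket] = (1361/π) × 0.750525 = 325.14 W/m².
— Configuration B (φ=+24.1°):
cos H₀ = −tan(+24.1°) tan(+8.000°) = -0.0629, H₀ = 1.6337 rad.
Bracket: H₀ sin φ sin δ + cos φ cos δ sin H₀ = 1.6337×0.40833×0.13917 + 0.91283×0.99027×0.99802 = 0.092839 + 0.902158 = 0.994997.
Q̄ = (S₀/π) × [bracket] = (1361/π) × 0.994997 = 431.05 W/m².
Ratio Q̄_A / Q̄_B = 325.14 / 431.05 = 0.7543.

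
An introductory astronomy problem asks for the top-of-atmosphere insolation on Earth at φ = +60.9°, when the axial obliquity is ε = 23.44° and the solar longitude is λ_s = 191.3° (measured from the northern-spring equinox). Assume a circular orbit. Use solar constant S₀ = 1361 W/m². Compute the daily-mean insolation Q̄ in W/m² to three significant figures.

Solar declination: sin δ = sin ε · sin λ_s = sin 23.44° × sin 191.3° = -0.07795, so δ = -4.470°.
cos H₀ = −tan(+60.9°) tan(-4.470°) = 0.1405, H₀ = 1.4299 rad.
Bracket: H₀ sin φ sin δ + cos φ cos δ sin H₀ = 1.4299×0.87377×-0.07795 + 0.48634×0.99696×0.99009 = -0.097391 + 0.480057 = 0.382666.
Q̄ = (S₀/π) × [bracket] = (1361/π) × 0.382666 = 165.8 W/m².

Q̄ ≈ 166 W/m²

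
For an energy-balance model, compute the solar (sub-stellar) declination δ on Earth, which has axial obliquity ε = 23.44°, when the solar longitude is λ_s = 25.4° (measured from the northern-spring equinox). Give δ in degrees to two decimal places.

δ = +9.82°

sin δ = sin ε · sin λ_s = sin 23.44° × sin 25.4° = 0.170625.
δ = arcsin(0.170625) = +9.82°.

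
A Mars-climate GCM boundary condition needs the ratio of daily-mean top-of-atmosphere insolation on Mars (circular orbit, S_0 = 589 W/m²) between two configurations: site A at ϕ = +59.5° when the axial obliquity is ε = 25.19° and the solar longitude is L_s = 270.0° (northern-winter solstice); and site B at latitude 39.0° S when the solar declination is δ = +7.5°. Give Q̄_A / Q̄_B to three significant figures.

Q̄_A / Q̄_B ≈ 0.0613

— Configuration A (ϕ=+59.5°):
Solar declination: sin δ = sin ε · sin L_s = sin 25.19° × sin 270.0° = -0.42562, so δ = -25.190°.
cos h₀ = −tan(+59.5°) tan(-25.190°) = 0.7985, h₀ = 0.6460 rad.
Bracket: h₀ sin ϕ sin δ + cos ϕ cos δ sin h₀ = 0.6460×0.86163×-0.42562 + 0.50754×0.90490×0.60200 = -0.236906 + 0.276482 = 0.039576.
Q̄ = (S_0/π) × [bracket] = (589/π) × 0.039576 = 7.4199 W/m².
— Configuration B (ϕ=-39.0°):
cos h₀ = −tan(-39.0°) tan(+7.500°) = 0.1066, h₀ = 1.4640 rad.
Bracket: h₀ sin ϕ sin δ + cos ϕ cos δ sin h₀ = 1.4640×-0.62932×0.13053 + 0.77715×0.99144×0.99430 = -0.120260 + 0.766106 = 0.645846.
Q̄ = (S_0/π) × [bracket] = (589/π) × 0.645846 = 121.09 W/m².
Ratio Q̄_A / Q̄_B = 7.4199 / 121.09 = 0.06128.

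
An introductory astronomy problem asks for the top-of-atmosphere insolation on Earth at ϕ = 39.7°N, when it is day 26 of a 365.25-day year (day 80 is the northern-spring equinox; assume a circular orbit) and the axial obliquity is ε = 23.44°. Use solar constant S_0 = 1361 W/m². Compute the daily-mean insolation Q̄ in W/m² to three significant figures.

Q̄ ≈ 190 W/m²

Solar longitude: L_s = 360° × (26 − 80)/365.25 = -53.224°, i.e. -53.224° + 360° = 306.776°.
sin δ = sin 23.44° × sin 306.776° = -0.31862, so δ = -18.580°.
cos h₀ = −tan(+39.7°) tan(-18.580°) = 0.2791, h₀ = 1.2880 rad.
Bracket: h₀ sin ϕ sin δ + cos ϕ cos δ sin h₀ = 1.2880×0.63877×-0.31862 + 0.76940×0.94788×0.96027 = -0.262140 + 0.700324 = 0.438184.
Q̄ = (S_0/π) × [bracket] = (1361/π) × 0.438184 = 189.8 W/m².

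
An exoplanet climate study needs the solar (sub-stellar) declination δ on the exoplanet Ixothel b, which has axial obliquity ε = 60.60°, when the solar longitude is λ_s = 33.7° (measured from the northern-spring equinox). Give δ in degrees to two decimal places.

δ = +28.91°

sin δ = sin ε · sin λ_s = sin 60.60° × sin 33.7° = 0.483388.
δ = arcsin(0.483388) = +28.91°.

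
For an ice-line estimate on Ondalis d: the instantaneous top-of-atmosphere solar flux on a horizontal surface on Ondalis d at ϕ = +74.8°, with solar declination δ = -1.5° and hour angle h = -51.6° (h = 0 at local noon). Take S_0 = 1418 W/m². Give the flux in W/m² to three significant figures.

cos θ_z = sin ϕ sin δ + cos ϕ cos δ cos h = -0.025261 + 0.162802 = 0.137541.
Flux = S_0 · cos θ_z = 1418 × 0.137541 = 195.0 W/m².

195 W/m²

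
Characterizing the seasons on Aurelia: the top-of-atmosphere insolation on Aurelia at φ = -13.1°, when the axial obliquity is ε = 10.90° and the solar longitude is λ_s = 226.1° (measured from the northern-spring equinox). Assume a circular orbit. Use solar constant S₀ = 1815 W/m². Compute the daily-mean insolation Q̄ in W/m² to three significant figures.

Solar declination: sin δ = sin ε · sin λ_s = sin 10.90° × sin 226.1° = -0.13625, so δ = -7.831°.
cos H₀ = −tan(-13.1°) tan(-7.831°) = -0.0320, H₀ = 1.6028 rad.
Bracket: H₀ sin φ sin δ + cos φ cos δ sin H₀ = 1.6028×-0.22665×-0.13625 + 0.97398×0.99067×0.99949 = 0.049496 + 0.964401 = 1.013897.
Q̄ = (S₀/π) × [bracket] = (1815/π) × 1.013897 = 585.8 W/m².

Q̄ ≈ 586 W/m²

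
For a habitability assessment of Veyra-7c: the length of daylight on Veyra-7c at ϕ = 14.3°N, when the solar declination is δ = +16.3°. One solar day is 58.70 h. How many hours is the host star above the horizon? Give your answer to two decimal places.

30.74 h

cos h₀ = −tan ϕ · tan δ = −tan(+14.3°) × tan(+16.300°) = -0.0745, so h₀ = 1.6454 rad = 94.27°.
Daylight = 2h₀/(2π) × 58.70 h = (1.6454/π) × 58.70 = 30.74 h.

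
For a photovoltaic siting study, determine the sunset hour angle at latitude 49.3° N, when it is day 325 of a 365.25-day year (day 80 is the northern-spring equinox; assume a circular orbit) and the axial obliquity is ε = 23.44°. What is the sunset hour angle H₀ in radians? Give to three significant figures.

H₀ = 1.12 rad

Solar longitude: λ_s = 360° × (325 − 80)/365.25 = 241.478°.
sin δ = sin 23.44° × sin 241.478° = -0.34951, so δ = -20.457°.
cos H₀ = −tan φ · tan δ = −tan(+49.3°) × tan(-20.457°) = 0.4337, so H₀ = 1.1222 rad = 64.30°.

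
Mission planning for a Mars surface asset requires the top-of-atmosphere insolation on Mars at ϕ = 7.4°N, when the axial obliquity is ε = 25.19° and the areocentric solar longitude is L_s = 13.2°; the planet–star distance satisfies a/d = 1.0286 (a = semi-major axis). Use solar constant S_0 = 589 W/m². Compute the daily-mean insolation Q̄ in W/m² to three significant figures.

Q̄ ≈ 200 W/m²

sin δ = sin 25.19° × sin 13.2° = 0.09719, so δ = +5.577°.
cos h₀ = −tan(+7.4°) tan(+5.577°) = -0.0127, h₀ = 1.5835 rad.
Bracket: h₀ sin ϕ sin δ + cos ϕ cos δ sin h₀ = 1.5835×0.12880×0.09719 + 0.99167×0.99527×0.99992 = 0.019822 + 0.986900 = 1.006722.
Inverse-square distance factor (a/d)² = 1.0286² = 1.058018.
Q̄ = (S_0/π) × 1.058018 × [bracket] = (589/π) × 1.058018 × 1.006722 = 199.7 W/m².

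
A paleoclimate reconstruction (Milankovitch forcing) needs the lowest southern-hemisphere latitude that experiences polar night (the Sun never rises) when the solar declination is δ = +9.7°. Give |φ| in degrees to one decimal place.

Polar night requires cos H₀ = −tan φ tan δ ≥ 1, i.e. tan φ tan δ ≤ −1.
The boundary is |tan φ| · |tan δ| = 1, so |φ| = 90° − |δ| = 90° − 9.7° = 80.3° in the southern hemisphere.

|φ| = 80.3°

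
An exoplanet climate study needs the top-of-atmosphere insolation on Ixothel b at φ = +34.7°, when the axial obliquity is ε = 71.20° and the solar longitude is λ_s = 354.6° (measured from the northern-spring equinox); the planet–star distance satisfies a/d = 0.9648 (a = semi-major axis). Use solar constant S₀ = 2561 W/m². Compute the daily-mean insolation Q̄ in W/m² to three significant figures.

Q̄ ≈ 562 W/m²

Solar declination: sin δ = sin ε · sin λ_s = sin 71.20° × sin 354.6° = -0.08909, so δ = -5.111°.
cos H₀ = −tan(+34.7°) tan(-5.111°) = 0.0619, H₀ = 1.5088 rad.
Bracket: H₀ sin φ sin δ + cos φ cos δ sin H₀ = 1.5088×0.56928×-0.08909 + 0.82214×0.99602×0.99808 = -0.076522 + 0.817296 = 0.740774.
Inverse-square distance factor (a/d)² = 0.9648² = 0.930839.
Q̄ = (S₀/π) × 0.930839 × [bracket] = (2561/π) × 0.930839 × 0.740774 = 562.1 W/m².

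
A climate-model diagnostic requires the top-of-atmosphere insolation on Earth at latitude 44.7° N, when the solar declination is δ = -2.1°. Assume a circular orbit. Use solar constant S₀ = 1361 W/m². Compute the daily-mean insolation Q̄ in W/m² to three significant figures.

cos H₀ = −tan(+44.7°) tan(-2.100°) = 0.0363, H₀ = 1.5345 rad.
Bracket: H₀ sin φ sin δ + cos φ cos δ sin H₀ = 1.5345×0.70339×-0.03664 + 0.71080×0.99933×0.99934 = -0.039547 + 0.709855 = 0.670308.
Q̄ = (S₀/π) × [bracket] = (1361/π) × 0.670308 = 290.4 W/m².

Q̄ ≈ 290 W/m²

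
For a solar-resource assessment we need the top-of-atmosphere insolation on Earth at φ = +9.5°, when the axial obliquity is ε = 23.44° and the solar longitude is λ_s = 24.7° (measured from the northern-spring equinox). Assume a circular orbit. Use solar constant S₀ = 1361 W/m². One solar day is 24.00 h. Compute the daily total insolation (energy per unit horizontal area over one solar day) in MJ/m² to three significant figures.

Solar declination: sin δ = sin ε · sin λ_s = sin 23.44° × sin 24.7° = 0.16622, so δ = +9.568°.
cos H₀ = −tan(+9.5°) tan(+9.568°) = -0.0282, H₀ = 1.5990 rad.
Bracket: H₀ sin φ sin δ + cos φ cos δ sin H₀ = 1.5990×0.16505×0.16622 + 0.98629×0.98609×0.99960 = 0.043868 + 0.972182 = 1.016050.
Q̄ = (S₀/π) × [bracket] = (1361/π) × 1.016050 = 440.17 W/m².
Daily total = Q̄ × 24.00 h × 3600 s/h = 440.17 × 24.00 × 3600 / 10⁶ = 38.03 MJ/m².

38.0 MJ/m²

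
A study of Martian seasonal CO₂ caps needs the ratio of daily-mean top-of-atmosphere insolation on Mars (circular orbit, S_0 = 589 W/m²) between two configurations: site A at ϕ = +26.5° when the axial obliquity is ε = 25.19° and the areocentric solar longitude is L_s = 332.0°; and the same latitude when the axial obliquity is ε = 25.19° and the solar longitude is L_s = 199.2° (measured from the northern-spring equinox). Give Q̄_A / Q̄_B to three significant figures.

Q̄_A / Q̄_B ≈ 0.938

— Configuration A (ϕ=+26.5°):
sin δ = sin 25.19° × sin 332.0° = -0.19982, so δ = -11.526°.
cos h₀ = −tan(+26.5°) tan(-11.526°) = 0.1017, h₀ = 1.4689 rad.
Bracket: h₀ sin ϕ sin δ + cos ϕ cos δ sin h₀ = 1.4689×0.44620×-0.19982 + 0.89493×0.97983×0.99482 = -0.130967 + 0.872337 = 0.741370.
Q̄ = (S_0/π) × [bracket] = (589/π) × 0.741370 = 139.00 W/m².
— Configuration B (ϕ=+26.5°):
Solar declination: sin δ = sin ε · sin L_s = sin 25.19° × sin 199.2° = -0.13997, so δ = -8.046°.
cos h₀ = −tan(+26.5°) tan(-8.046°) = 0.0705, h₀ = 1.5003 rad.
Bracket: h₀ sin ϕ sin δ + cos ϕ cos δ sin h₀ = 1.5003×0.44620×-0.13997 + 0.89493×0.99016×0.99751 = -0.093701 + 0.883917 = 0.790216.
Q̄ = (S_0/π) × [bracket] = (589/π) × 0.790216 = 148.15 W/m².
Ratio Q̄_A / Q̄_B = 139.00 / 148.15 = 0.9382.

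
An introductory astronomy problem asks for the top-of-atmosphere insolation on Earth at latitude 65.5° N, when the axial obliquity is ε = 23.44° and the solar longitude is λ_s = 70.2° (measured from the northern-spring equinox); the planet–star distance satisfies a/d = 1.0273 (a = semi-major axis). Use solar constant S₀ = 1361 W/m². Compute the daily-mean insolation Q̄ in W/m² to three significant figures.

Solar declination: sin δ = sin ε · sin λ_s = sin 23.44° × sin 70.2° = 0.37427, so δ = +21.979°.
cos H₀ = −tan(+65.5°) tan(+21.979°) = -0.8856, H₀ = 2.6587 rad.
Bracket: H₀ sin φ sin δ + cos φ cos δ sin H₀ = 2.6587×0.90996×0.37427 + 0.41469×0.92732×0.46439 = 0.905475 + 0.178581 = 1.084056.
Inverse-square distance factor (a/d)² = 1.0273² = 1.055345.
Q̄ = (S₀/π) × 1.055345 × [bracket] = (1361/π) × 1.055345 × 1.084056 = 495.6 W/m².

Q̄ ≈ 496 W/m²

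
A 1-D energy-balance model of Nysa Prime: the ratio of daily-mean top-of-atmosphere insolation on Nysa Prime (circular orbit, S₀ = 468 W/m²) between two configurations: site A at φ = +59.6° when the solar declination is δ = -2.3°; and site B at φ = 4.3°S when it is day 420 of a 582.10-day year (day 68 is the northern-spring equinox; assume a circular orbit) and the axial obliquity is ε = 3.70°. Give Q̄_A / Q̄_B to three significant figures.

Q̄_A / Q̄_B ≈ 0.452

— Configuration A (φ=+59.6°):
cos H₀ = −tan(+59.6°) tan(-2.300°) = 0.0685, H₀ = 1.5023 rad.
Bracket: H₀ sin φ sin δ + cos φ cos δ sin H₀ = 1.5023×0.86251×-0.04013 + 0.50603×0.99919×0.99765 = -0.051998 + 0.504432 = 0.452434.
Q̄ = (S₀/π) × [bracket] = (468/π) × 0.452434 = 67.399 W/m².
— Configuration B (φ=-4.3°):
Solar longitude: λ_s = 360° × (420 − 68)/582.10 = 217.695°.
sin δ = sin 3.70° × sin 217.695° = -0.03946, so δ = -2.261°.
cos H₀ = −tan(-4.3°) tan(-2.261°) = -0.0030, H₀ = 1.5738 rad.
Bracket: H₀ sin φ sin δ + cos φ cos δ sin H₀ = 1.5738×-0.07498×-0.03946 + 0.99719×0.99922×1.00000 = 0.004656 + 0.996412 = 1.001068.
Q̄ = (S₀/π) × [bracket] = (468/π) × 1.001068 = 149.13 W/m².
Ratio Q̄_A / Q̄_B = 67.399 / 149.13 = 0.4519.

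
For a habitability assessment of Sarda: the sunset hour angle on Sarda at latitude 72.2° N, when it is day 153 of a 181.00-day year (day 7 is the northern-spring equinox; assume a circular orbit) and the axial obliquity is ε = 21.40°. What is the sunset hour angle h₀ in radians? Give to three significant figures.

h₀ = 0.00 rad

Solar longitude: L_s = 360° × (153 − 7)/181.00 = 290.387°.
sin δ = sin 21.40° × sin 290.387° = -0.34202, so δ = -20.000°.
cos h₀ = −tan ϕ · tan δ = 1.1336 ≥ 1, so the host star never rises (polar night) and h₀ = 0.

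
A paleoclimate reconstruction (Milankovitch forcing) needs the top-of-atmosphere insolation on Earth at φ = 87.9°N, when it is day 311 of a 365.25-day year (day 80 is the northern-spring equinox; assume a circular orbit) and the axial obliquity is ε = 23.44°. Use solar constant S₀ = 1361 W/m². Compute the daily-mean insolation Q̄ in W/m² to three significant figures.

Solar longitude: λ_s = 360° × (311 − 80)/365.25 = 227.680°.
sin δ = sin 23.44° × sin 227.680° = -0.29412, so δ = -17.105°.
cos H₀ = −tan(+87.9°) tan(-17.105°) = 8.3923 ≥ 1 ⇒ polar night, H₀ = 0 and Q̄ = 0.

Q̄ ≈ 0.00 W/m²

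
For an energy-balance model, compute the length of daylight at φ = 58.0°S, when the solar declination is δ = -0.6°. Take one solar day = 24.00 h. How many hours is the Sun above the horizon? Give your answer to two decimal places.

12.13 h

cos H₀ = −tan φ · tan δ = −tan(-58.0°) × tan(-0.600°) = -0.0168, so H₀ = 1.5876 rad = 90.96°.
Daylight = 2H₀/(2π) × 24.00 h = (1.5876/π) × 24.00 = 12.13 h.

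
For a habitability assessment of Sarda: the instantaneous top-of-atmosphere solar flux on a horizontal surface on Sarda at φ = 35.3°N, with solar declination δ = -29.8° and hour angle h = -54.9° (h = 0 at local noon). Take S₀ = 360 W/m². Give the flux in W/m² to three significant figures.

43.2 W/m²

cos θ_z = sin φ sin δ + cos φ cos δ cos h = -0.287180 + 0.407228 = 0.120048.
Flux = S₀ · cos θ_z = 360 × 0.120048 = 43.22 W/m².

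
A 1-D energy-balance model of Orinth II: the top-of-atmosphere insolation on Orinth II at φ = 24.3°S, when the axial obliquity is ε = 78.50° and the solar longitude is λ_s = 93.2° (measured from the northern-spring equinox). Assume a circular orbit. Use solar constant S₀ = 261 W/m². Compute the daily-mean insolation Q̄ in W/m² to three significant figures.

Solar declination: sin δ = sin ε · sin λ_s = sin 78.50° × sin 93.2° = 0.97840, so δ = +78.069°.
cos H₀ = −tan(-24.3°) tan(+78.069°) = 2.1368 ≥ 1 ⇒ polar night, H₀ = 0 and Q̄ = 0.

Q̄ ≈ 0.00 W/m²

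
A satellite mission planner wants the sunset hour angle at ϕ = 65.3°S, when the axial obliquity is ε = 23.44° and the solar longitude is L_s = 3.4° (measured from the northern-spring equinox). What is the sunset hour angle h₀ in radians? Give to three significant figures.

h₀ = 1.52 rad

Solar declination: sin δ = sin ε · sin L_s = sin 23.44° × sin 3.4° = 0.02359, so δ = +1.352°.
cos h₀ = −tan ϕ · tan δ = −tan(-65.3°) × tan(+1.352°) = 0.0513, so h₀ = 1.5195 rad = 87.06°.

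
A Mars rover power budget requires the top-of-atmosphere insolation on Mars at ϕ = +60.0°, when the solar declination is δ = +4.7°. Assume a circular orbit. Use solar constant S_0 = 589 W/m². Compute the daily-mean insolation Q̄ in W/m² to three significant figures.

Q̄ ≈ 115 W/m²

cos h₀ = −tan(+60.0°) tan(+4.700°) = -0.1424, h₀ = 1.7137 rad.
Bracket: h₀ sin ϕ sin δ + cos ϕ cos δ sin h₀ = 1.7137×0.86603×0.08194 + 0.50000×0.99664×0.98981 = 0.121608 + 0.493242 = 0.614850.
Q̄ = (S_0/π) × [bracket] = (589/π) × 0.614850 = 115.3 W/m².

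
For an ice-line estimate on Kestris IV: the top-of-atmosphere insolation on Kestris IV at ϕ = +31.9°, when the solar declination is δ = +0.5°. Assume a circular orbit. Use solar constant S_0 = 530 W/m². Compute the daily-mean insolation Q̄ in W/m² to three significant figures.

cos h₀ = −tan(+31.9°) tan(+0.500°) = -0.0054, h₀ = 1.5762 rad.
Bracket: h₀ sin ϕ sin δ + cos ϕ cos δ sin h₀ = 1.5762×0.52844×0.00873 + 0.84897×0.99996×0.99999 = 0.007271 + 0.848928 = 0.856199.
Q̄ = (S_0/π) × [bracket] = (530/π) × 0.856199 = 144.4 W/m².

Q̄ ≈ 144 W/m²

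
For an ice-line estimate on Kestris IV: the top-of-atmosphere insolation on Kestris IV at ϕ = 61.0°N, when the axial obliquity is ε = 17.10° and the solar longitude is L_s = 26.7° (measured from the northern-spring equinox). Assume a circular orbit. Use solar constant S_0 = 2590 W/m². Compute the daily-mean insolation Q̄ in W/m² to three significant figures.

Q̄ ≈ 557 W/m²

Solar declination: sin δ = sin ε · sin L_s = sin 17.10° × sin 26.7° = 0.13212, so δ = +7.592°.
cos h₀ = −tan(+61.0°) tan(+7.592°) = -0.2405, h₀ = 1.8136 rad.
Bracket: h₀ sin ϕ sin δ + cos ϕ cos δ sin h₀ = 1.8136×0.87462×0.13212 + 0.48481×0.99123×0.97066 = 0.209570 + 0.466459 = 0.676029.
Q̄ = (S_0/π) × [bracket] = (2590/π) × 0.676029 = 557.3 W/m².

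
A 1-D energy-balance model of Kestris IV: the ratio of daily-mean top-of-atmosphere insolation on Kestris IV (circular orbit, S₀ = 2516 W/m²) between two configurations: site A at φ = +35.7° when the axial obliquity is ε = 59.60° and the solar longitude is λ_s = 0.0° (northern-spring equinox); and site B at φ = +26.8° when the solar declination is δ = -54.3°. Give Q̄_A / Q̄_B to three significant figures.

Q̄_A / Q̄_B ≈ 10.1

— Configuration A (φ=+35.7°):
Solar declination: sin δ = sin ε · sin λ_s = sin 59.60° × sin 0.0° = 0.00000, so δ = +0.000°.
cos H₀ = −tan(+35.7°) tan(+0.000°) = -0.0000, H₀ = 1.5708 rad.
Bracket: H₀ sin φ sin δ + cos φ cos δ sin H₀ = 1.5708×0.58354×0.00000 + 0.81208×1.00000×1.00000 = 0.000000 + 0.812080 = 0.812080.
Q̄ = (S₀/π) × [bracket] = (2516/π) × 0.812080 = 650.37 W/m².
— Configuration B (φ=+26.8°):
cos H₀ = −tan(+26.8°) tan(-54.300°) = 0.7030, H₀ = 0.7912 rad.
Bracket: H₀ sin φ sin δ + cos φ cos δ sin H₀ = 0.7912×0.45088×-0.81208 + 0.89259×0.58354×0.71122 = -0.289698 + 0.370447 = 0.080749.
Q̄ = (S₀/π) × [bracket] = (2516/π) × 0.080749 = 64.669 W/m².
Ratio Q̄_A / Q̄_B = 650.37 / 64.669 = 10.06.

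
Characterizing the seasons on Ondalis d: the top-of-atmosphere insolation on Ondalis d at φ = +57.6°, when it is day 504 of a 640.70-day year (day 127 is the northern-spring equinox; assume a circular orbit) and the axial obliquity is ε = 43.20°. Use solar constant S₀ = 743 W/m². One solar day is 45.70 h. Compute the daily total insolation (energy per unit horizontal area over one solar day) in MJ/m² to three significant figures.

Solar longitude: λ_s = 360° × (504 − 127)/640.70 = 211.831°.
sin δ = sin 43.20° × sin 211.831° = -0.36104, so δ = -21.164°.
cos H₀ = −tan(+57.6°) tan(-21.164°) = 0.6101, H₀ = 0.9147 rad.
Bracket: H₀ sin φ sin δ + cos φ cos δ sin H₀ = 0.9147×0.84433×-0.36104 + 0.53583×0.93255×0.79236 = -0.278834 + 0.395933 = 0.117099.
Q̄ = (S₀/π) × [bracket] = (743/π) × 0.117099 = 27.694 W/m².
Daily total = Q̄ × 45.70 h × 3600 s/h = 27.694 × 45.70 × 3600 / 10⁶ = 4.556 MJ/m².

4.56 MJ/m²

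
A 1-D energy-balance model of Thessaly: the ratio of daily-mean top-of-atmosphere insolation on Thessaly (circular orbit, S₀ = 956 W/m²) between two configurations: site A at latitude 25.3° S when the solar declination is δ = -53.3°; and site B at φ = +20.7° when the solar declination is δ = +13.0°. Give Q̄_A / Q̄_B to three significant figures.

Q̄_A / Q̄_B ≈ 1.15

— Configuration A (φ=-25.3°):
cos H₀ = −tan(-25.3°) tan(-53.300°) = -0.6342, H₀ = 2.2577 rad.
Bracket: H₀ sin φ sin δ + cos φ cos δ sin H₀ = 2.2577×-0.42736×-0.80178 + 0.90408×0.59763×0.77319 = 0.773598 + 0.417759 = 1.191357.
Q̄ = (S₀/π) × [bracket] = (956/π) × 1.191357 = 362.53 W/m².
— Configuration B (φ=+20.7°):
cos H₀ = −tan(+20.7°) tan(+13.000°) = -0.0872, H₀ = 1.6581 rad.
Bracket: H₀ sin φ sin δ + cos φ cos δ sin H₀ = 1.6581×0.35347×0.22495 + 0.93544×0.97437×0.99619 = 0.131841 + 0.907992 = 1.039833.
Q̄ = (S₀/π) × [bracket] = (956/π) × 1.039833 = 316.43 W/m².
Ratio Q̄_A / Q̄_B = 362.53 / 316.43 = 1.146.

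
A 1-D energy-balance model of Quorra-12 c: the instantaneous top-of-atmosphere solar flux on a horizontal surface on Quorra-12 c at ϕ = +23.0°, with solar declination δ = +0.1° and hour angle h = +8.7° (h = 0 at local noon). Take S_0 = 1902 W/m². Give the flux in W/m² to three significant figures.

1.73e+03 W/m²

cos θ_z = sin ϕ sin δ + cos ϕ cos δ cos h = 0.000682 + 0.909912 = 0.910594.
Flux = S_0 · cos θ_z = 1902 × 0.910594 = 1732 W/m².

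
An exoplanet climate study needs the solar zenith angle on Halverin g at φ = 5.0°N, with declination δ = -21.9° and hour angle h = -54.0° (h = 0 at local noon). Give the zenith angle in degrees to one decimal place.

θ_z = 59.3°

cos θ_z = sin φ sin δ + cos φ cos δ cos h = -0.032508 + 0.543293 = 0.510785.
θ_z = arccos(0.510785) = 59.3°.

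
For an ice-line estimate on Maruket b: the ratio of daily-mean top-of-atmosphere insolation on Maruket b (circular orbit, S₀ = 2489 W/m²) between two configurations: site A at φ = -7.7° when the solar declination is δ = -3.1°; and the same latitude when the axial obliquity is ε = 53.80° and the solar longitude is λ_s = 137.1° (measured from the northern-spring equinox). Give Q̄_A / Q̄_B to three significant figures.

Q̄_A / Q̄_B ≈ 1.40

— Configuration A (φ=-7.7°):
cos H₀ = −tan(-7.7°) tan(-3.100°) = -0.0073, H₀ = 1.5781 rad.
Bracket: H₀ sin φ sin δ + cos φ cos δ sin H₀ = 1.5781×-0.13399×-0.05408 + 0.99098×0.99854×0.99997 = 0.011435 + 0.989503 = 1.000938.
Q̄ = (S₀/π) × [bracket] = (2489/π) × 1.000938 = 793.02 W/m².
— Configuration B (φ=-7.7°):
Solar declination: sin δ = sin ε · sin λ_s = sin 53.80° × sin 137.1° = 0.54931, so δ = +33.320°.
cos H₀ = −tan(-7.7°) tan(+33.320°) = 0.0889, H₀ = 1.4818 rad.
Bracket: H₀ sin φ sin δ + cos φ cos δ sin H₀ = 1.4818×-0.13399×0.54931 + 0.99098×0.83562×0.99604 = -0.109064 + 0.824804 = 0.715740.
Q̄ = (S₀/π) × [bracket] = (2489/π) × 0.715740 = 567.06 W/m².
Ratio Q̄_A / Q̄_B = 793.02 / 567.06 = 1.398.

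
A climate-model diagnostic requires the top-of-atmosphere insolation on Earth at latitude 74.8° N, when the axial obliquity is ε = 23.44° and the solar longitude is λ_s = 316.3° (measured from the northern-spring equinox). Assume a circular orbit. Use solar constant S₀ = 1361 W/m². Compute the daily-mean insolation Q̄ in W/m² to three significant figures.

Solar declination: sin δ = sin ε · sin λ_s = sin 23.44° × sin 316.3° = -0.27483, so δ = -15.952°.
cos H₀ = −tan(+74.8°) tan(-15.952°) = 1.0520 ≥ 1 ⇒ polar night, H₀ = 0 and Q̄ = 0.

Q̄ ≈ 0.00 W/m²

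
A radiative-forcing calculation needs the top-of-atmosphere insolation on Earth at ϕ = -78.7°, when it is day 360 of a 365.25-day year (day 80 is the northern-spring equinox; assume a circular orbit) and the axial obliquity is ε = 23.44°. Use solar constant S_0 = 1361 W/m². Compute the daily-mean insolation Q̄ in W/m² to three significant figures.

Solar longitude: L_s = 360° × (360 − 80)/365.25 = 275.975°.
sin δ = sin 23.44° × sin 275.975° = -0.39563, so δ = -23.305°.
cos h₀ = −tan(-78.7°) tan(-23.305°) = -2.1558 ≤ −1 ⇒ polar day, h₀ = π.
Bracket: h₀ sin ϕ sin δ + cos ϕ cos δ sin h₀ = 3.1416×-0.98061×-0.39563 + 0.19595×0.91841×0.00000 = 1.218811 + 0.000000 = 1.218811.
Q̄ = (S_0/π) × [bracket] = (1361/π) × 1.218811 = 528.0 W/m².

Q̄ ≈ 528 W/m²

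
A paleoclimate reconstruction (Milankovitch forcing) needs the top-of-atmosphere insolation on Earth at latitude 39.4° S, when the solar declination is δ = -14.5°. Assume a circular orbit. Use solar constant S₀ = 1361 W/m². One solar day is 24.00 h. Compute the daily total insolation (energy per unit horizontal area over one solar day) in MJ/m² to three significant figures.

38.0 MJ/m²

cos H₀ = −tan(-39.4°) tan(-14.500°) = -0.2124, H₀ = 1.7849 rad.
Bracket: H₀ sin φ sin δ + cos φ cos δ sin H₀ = 1.7849×-0.63473×-0.25038 + 0.77273×0.96815×0.97718 = 0.283663 + 0.731046 = 1.014709.
Q̄ = (S₀/π) × [bracket] = (1361/π) × 1.014709 = 439.59 W/m².
Daily total = Q̄ × 24.00 h × 3600 s/h = 439.59 × 24.00 × 3600 / 10⁶ = 37.98 MJ/m².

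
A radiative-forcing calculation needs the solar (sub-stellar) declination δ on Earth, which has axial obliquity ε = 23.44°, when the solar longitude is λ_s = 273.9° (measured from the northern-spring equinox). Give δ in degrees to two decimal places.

δ = -23.38°

sin δ = sin ε · sin λ_s = sin 23.44° × sin 273.9° = -0.396867.
δ = arcsin(-0.396867) = -23.38°.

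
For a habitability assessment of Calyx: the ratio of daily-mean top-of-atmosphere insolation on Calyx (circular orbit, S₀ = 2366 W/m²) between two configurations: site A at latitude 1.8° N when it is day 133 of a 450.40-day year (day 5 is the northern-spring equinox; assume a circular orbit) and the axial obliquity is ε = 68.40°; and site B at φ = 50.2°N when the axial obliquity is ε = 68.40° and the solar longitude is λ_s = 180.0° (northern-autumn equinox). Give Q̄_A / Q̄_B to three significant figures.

— Configuration A (φ=+1.8°):
Solar longitude: λ_s = 360° × (133 − 5)/450.40 = 102.309°.
sin δ = sin 68.40° × sin 102.309° = 0.90840, so δ = +65.286°.
cos H₀ = −tan(+1.8°) tan(+65.286°) = -0.0683, H₀ = 1.6391 rad.
Bracket: H₀ sin φ sin δ + cos φ cos δ sin H₀ = 1.6391×0.03141×0.90840 + 0.99951×0.41810×0.99767 = 0.046768 + 0.416921 = 0.463689.
Q̄ = (S₀/π) × [bracket] = (2366/π) × 0.463689 = 349.21 W/m².
— Configuration B (φ=+50.2°):
Solar declination: sin δ = sin ε · sin λ_s = sin 68.40° × sin 180.0° = 0.00000, so δ = +0.000°.
cos H₀ = −tan(+50.2°) tan(+0.000°) = -0.0000, H₀ = 1.5708 rad.
Bracket: H₀ sin φ sin δ + cos φ cos δ sin H₀ = 1.5708×0.76828×0.00000 + 0.64011×1.00000×1.00000 = 0.000000 + 0.640110 = 0.640110.
Q̄ = (S₀/π) × [bracket] = (2366/π) × 0.640110 = 482.08 W/m².
Ratio Q̄_A / Q̄_B = 349.21 / 482.08 = 0.7244.

Q̄_A / Q̄_B ≈ 0.724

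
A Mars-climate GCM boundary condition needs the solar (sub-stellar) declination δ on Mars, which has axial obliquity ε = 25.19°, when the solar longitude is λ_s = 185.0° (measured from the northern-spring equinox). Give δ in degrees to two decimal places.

sin δ = sin ε · sin λ_s = sin 25.19° × sin 185.0° = -0.037095.
δ = arcsin(-0.037095) = -2.13°.

δ = -2.13°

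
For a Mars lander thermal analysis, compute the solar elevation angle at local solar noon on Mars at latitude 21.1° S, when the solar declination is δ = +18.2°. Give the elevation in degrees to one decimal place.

At local noon the hour angle is zero, so the zenith angle equals |ϕ − δ| = |-21.1° − (+18.200°)| = 39.300°.
Elevation = 90° − 39.300° = 50.7°.

50.7°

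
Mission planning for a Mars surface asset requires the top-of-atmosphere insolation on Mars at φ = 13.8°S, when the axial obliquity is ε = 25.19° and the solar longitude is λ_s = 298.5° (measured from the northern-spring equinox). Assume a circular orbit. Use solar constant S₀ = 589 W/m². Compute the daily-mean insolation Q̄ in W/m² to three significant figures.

Solar declination: sin δ = sin ε · sin λ_s = sin 25.19° × sin 298.5° = -0.37404, so δ = -21.965°.
cos H₀ = −tan(-13.8°) tan(-21.965°) = -0.0991, H₀ = 1.6700 rad.
Bracket: H₀ sin φ sin δ + cos φ cos δ sin H₀ = 1.6700×-0.23853×-0.37404 + 0.97113×0.92741×0.99508 = 0.148997 + 0.896205 = 1.045202.
Q̄ = (S₀/π) × [bracket] = (589/π) × 1.045202 = 196.0 W/m².

Q̄ ≈ 196 W/m²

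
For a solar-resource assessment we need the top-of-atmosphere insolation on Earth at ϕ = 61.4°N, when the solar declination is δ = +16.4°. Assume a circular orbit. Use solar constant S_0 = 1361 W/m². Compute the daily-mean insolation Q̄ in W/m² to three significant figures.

Q̄ ≈ 397 W/m²

cos h₀ = −tan(+61.4°) tan(+16.400°) = -0.5398, h₀ = 2.1410 rad.
Bracket: h₀ sin ϕ sin δ + cos ϕ cos δ sin h₀ = 2.1410×0.87798×0.28234 + 0.47869×0.95931×0.84178 = 0.530730 + 0.386556 = 0.917286.
Q̄ = (S_0/π) × [bracket] = (1361/π) × 0.917286 = 397.4 W/m².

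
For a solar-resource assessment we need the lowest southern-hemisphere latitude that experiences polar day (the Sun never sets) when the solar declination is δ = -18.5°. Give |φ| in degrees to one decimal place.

|φ| = 71.5°

Polar day requires cos H₀ = −tan φ tan δ ≤ −1, i.e. tan φ tan δ ≥ 1.
The boundary is |tan φ| · |tan δ| = 1, so |φ| = 90° − |δ| = 90° − 18.5° = 71.5° in the southern hemisphere.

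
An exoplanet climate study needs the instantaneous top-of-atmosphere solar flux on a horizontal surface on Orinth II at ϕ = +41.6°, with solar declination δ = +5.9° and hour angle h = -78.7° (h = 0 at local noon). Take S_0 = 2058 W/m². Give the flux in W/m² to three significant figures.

cos θ_z = sin ϕ sin δ + cos ϕ cos δ cos h = 0.068247 + 0.145752 = 0.213999.
Flux = S_0 · cos θ_z = 2058 × 0.213999 = 440.4 W/m².

440 W/m²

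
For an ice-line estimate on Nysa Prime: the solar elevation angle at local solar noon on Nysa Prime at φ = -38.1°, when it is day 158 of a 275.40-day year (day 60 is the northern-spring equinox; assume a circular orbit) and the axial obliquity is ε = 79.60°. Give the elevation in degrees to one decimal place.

1.2°

Solar longitude: λ_s = 360° × (158 − 60)/275.40 = 128.105°.
sin δ = sin 79.60° × sin 128.105° = 0.77396, so δ = +50.711°.
At local noon the hour angle is zero, so the zenith angle equals |φ − δ| = |-38.1° − (+50.711°)| = 88.811°.
Elevation = 90° − 88.811° = 1.2°.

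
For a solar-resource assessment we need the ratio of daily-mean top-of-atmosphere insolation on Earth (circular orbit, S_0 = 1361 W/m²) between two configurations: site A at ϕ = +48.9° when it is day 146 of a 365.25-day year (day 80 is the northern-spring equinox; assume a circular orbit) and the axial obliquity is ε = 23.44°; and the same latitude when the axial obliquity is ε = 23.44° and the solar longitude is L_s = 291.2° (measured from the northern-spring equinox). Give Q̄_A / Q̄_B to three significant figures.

— Configuration A (ϕ=+48.9°):
Solar longitude: L_s = 360° × (146 − 80)/365.25 = 65.051°.
sin δ = sin 23.44° × sin 65.051° = 0.36067, so δ = +21.141°.
cos h₀ = −tan(+48.9°) tan(+21.141°) = -0.4433, h₀ = 2.0300 rad.
Bracket: h₀ sin ϕ sin δ + cos ϕ cos δ sin h₀ = 2.0300×0.75356×0.36067 + 0.65738×0.93269×0.89638 = 0.551727 + 0.549599 = 1.101326.
Q̄ = (S_0/π) × [bracket] = (1361/π) × 1.101326 = 477.12 W/m².
— Configuration B (ϕ=+48.9°):
Solar declination: sin δ = sin ε · sin L_s = sin 23.44° × sin 291.2° = -0.37087, so δ = -21.769°.
cos h₀ = −tan(+48.9°) tan(-21.769°) = 0.4578, h₀ = 1.0953 rad.
Bracket: h₀ sin ϕ sin δ + cos ϕ cos δ sin h₀ = 1.0953×0.75356×-0.37087 + 0.65738×0.92869×0.88907 = -0.306107 + 0.542779 = 0.236672.
Q̄ = (S_0/π) × [bracket] = (1361/π) × 0.236672 = 102.53 W/m².
Ratio Q̄_A / Q̄_B = 477.12 / 102.53 = 4.653.

Q̄_A / Q̄_B ≈ 4.65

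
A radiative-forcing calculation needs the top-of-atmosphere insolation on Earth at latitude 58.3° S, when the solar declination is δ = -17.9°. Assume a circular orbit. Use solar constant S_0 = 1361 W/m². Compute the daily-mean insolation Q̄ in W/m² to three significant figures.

Q̄ ≈ 425 W/m²

cos h₀ = −tan(-58.3°) tan(-17.900°) = -0.5230, h₀ = 2.1211 rad.
Bracket: h₀ sin ϕ sin δ + cos ϕ cos δ sin h₀ = 2.1211×-0.85081×-0.30736 + 0.52547×0.95159×0.85235 = 0.554678 + 0.426202 = 0.980880.
Q̄ = (S_0/π) × [bracket] = (1361/π) × 0.980880 = 424.9 W/m².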